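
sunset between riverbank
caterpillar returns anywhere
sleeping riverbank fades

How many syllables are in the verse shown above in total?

Line 1: sunset(2) + between(2) + riverbank(3) = 7
Line 2: caterpillar(4) + returns(2) + anywhere(3) = 9
Line 3: sleeping(2) + riverbank(3) + fades(1) = 6
Total: 7 + 9 + 6 = 22

22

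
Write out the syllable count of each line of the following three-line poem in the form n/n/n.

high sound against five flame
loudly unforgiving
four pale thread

Line 1: "high sound against five flame": 1+1+2+1+1 = 6
Line 2: "loudly unforgiving": 2+4 = 6
Line 3: "four pale thread": 1+1+1 = 3

6/6/3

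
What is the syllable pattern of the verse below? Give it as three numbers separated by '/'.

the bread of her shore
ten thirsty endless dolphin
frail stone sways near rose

5/7/5

Line 1: the (1), bread (1), of (1), her (1), shore (1) → 5
Line 2: ten (1), thirsty (2), endless (2), dolphin (2) → 7
Line 3: frail (1), stone (1), sways (1), near (1), rose (1) → 5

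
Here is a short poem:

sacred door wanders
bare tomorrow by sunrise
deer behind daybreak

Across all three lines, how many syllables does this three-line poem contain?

Line 1: "sacred door wanders": 2+1+2 = 5
Line 2: "bare tomorrow by sunrise": 1+3+1+2 = 7
Line 3: "deer behind daybreak": 1+2+2 = 5
Total: 5 + 7 + 5 = 17

17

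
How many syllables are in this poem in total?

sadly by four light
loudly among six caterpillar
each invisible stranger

21

Line 1: "sadly by four light": 2+1+1+1 = 5
Line 2: "loudly among six caterpillar": 2+2+1+4 = 9
Line 3: "each invisible stranger": 1+4+2 = 7
Total: 5 + 9 + 7 = 21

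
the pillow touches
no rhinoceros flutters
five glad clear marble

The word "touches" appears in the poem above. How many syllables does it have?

2

"touches" has 2 syllables.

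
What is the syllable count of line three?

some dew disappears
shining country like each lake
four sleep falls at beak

5

Line three: four (1), sleep (1), falls (1), at (1), beak (1) → 5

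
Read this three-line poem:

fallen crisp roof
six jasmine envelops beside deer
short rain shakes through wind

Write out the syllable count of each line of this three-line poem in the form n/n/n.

Line 1: fallen (2), crisp (1), roof (1) → 4
Line 2: six (1), jasmine (2), envelops (3), beside (2), deer (1) → 9
Line 3: short (1), rain (1), shakes (1), through (1), wind (1) → 5

4/9/5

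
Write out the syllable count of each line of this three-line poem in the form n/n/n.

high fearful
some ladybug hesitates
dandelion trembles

Line 1: high(1) + fearful(2) = 3
Line 2: some(1) + ladybug(3) + hesitates(3) = 7
Line 3: dandelion(4) + trembles(2) = 6

3/7/6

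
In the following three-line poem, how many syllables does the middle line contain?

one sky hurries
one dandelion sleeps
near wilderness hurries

The middle line: one(1) + dandelion(4) + sleeps(1) = 6

6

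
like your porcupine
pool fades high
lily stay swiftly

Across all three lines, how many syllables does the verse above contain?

Line 1: like (1), your (1), porcupine (3) → 5
Line 2: pool (1), fades (1), high (1) → 3
Line 3: lily (2), stay (1), swiftly (2) → 5
Total: 5 + 3 + 5 = 13

13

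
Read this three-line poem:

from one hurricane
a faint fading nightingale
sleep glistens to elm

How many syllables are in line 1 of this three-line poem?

5

Line 1: from(1) + one(1) + hurricane(3) = 5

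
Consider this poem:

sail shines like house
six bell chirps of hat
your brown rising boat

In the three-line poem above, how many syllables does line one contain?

4

Line one: sail(1) + shines(1) + like(1) + house(1) = 4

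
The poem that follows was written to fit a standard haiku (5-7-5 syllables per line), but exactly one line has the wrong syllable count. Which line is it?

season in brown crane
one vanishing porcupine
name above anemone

The third line

Line 1: "season in brown crane": 2+1+1+1 = 5 ✓
Line 2: "one vanishing porcupine": 1+3+3 = 7 ✓
Line 3: "name above anemone": 1+2+4 = 7 (expected 5)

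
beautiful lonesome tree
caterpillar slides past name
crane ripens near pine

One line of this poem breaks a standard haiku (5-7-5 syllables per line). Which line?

The first line

Line 1: "beautiful lonesome tree": 3+2+1 = 6 (expected 5)
Line 2: "caterpillar slides past name": 4+1+1+1 = 7 ✓
Line 3: "crane ripens near pine": 1+2+1+1 = 5 ✓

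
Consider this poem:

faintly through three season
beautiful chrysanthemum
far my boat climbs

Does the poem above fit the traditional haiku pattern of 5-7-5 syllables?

No

Line 1: faintly (2), through (1), three (1), season (2) → 6 (expected 5)
Line 2: beautiful (3), chrysanthemum (4) → 7 ✓
Line 3: far (1), my (1), boat (1), climbs (1) → 4 (expected 5)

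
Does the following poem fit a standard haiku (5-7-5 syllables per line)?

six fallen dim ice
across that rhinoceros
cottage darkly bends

Yes

Line 1: "six fallen dim ice": 1+2+1+1 = 5 ✓
Line 2: "across that rhinoceros": 2+1+4 = 7 ✓
Line 3: "cottage darkly bends": 2+2+1 = 5 ✓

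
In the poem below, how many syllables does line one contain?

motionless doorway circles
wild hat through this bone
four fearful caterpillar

7

Line one: motionless (3), doorway (2), circles (2) → 7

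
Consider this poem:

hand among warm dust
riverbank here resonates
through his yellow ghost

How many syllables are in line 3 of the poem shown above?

Line 3: through (1), his (1), yellow (2), ghost (1) → 5

5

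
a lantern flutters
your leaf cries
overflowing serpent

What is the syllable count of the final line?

6

The final line: overflowing (4), serpent (2) → 6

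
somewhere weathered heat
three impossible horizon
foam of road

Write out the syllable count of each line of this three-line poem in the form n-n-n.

Line 1: somewhere(2) + weathered(2) + heat(1) = 5
Line 2: three(1) + impossible(4) + horizon(3) = 8
Line 3: foam(1) + of(1) + road(1) = 3

5-8-3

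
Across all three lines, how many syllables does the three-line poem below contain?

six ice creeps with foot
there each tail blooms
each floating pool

13

Line 1: "six ice creeps with foot": 1+1+1+1+1 = 5
Line 2: "there each tail blooms": 1+1+1+1 = 4
Line 3: "each floating pool": 1+2+1 = 4
Total: 5 + 4 + 4 = 13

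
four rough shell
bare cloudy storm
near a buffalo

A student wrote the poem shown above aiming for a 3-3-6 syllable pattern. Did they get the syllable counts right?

No

Line 1: "four rough shell": 1+1+1 = 3 ✓
Line 2: "bare cloudy storm": 1+2+1 = 4 (expected 3)
Line 3: "near a buffalo": 1+1+3 = 5 (expected 6)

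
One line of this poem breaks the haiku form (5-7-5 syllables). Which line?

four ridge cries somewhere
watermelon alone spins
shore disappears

The third line

Line 1: four (1), ridge (1), cries (1), somewhere (2) → 5 ✓
Line 2: watermelon (4), alone (2), spins (1) → 7 ✓
Line 3: shore (1), disappears (3) → 4 (expected 5)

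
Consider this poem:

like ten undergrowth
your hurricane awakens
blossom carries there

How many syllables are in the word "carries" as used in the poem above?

2

"carries" has 2 syllables.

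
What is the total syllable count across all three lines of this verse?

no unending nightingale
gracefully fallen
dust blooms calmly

Line 1: no(1) + unending(3) + nightingale(3) = 7
Line 2: gracefully(3) + fallen(2) = 5
Line 3: dust(1) + blooms(1) + calmly(2) = 4
Total: 7 + 5 + 4 = 16

16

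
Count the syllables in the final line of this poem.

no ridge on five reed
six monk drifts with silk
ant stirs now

The final line: ant (1), stirs (1), now (1) → 3

3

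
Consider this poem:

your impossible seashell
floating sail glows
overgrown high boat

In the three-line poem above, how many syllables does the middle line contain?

The middle line: floating(2) + sail(1) + glows(1) = 4

4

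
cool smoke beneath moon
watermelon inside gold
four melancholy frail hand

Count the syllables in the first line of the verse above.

5

The first line: "cool smoke beneath moon": 1+1+2+1 = 5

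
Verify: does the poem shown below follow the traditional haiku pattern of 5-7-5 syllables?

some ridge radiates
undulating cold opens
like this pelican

Yes

Line 1: "some ridge radiates": 1+1+3 = 5 ✓
Line 2: "undulating cold opens": 4+1+2 = 7 ✓
Line 3: "like this pelican": 1+1+3 = 5 ✓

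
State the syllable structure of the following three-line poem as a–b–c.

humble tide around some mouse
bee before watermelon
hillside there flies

Line 1: humble (2), tide (1), around (2), some (1), mouse (1) → 7
Line 2: bee (1), before (2), watermelon (4) → 7
Line 3: hillside (2), there (1), flies (1) → 4

7–7–4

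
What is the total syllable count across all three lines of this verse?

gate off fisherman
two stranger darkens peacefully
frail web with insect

Line 1: gate(1) + off(1) + fisherman(3) = 5
Line 2: two(1) + stranger(2) + darkens(2) + peacefully(3) = 8
Line 3: frail(1) + web(1) + with(1) + insect(2) = 5
Total: 5 + 8 + 5 = 18

18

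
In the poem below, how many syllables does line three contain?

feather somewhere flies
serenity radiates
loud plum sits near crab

5

Line three: loud (1), plum (1), sits (1), near (1), crab (1) → 5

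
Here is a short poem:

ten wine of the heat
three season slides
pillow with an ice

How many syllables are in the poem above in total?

14

Line 1: ten (1), wine (1), of (1), the (1), heat (1) → 5
Line 2: three (1), season (2), slides (1) → 4
Line 3: pillow (2), with (1), an (1), ice (1) → 5
Total: 5 + 4 + 5 = 14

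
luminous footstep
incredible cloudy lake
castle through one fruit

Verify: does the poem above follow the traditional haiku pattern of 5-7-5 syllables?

Yes

Line 1: luminous (3), footstep (2) → 5 ✓
Line 2: incredible (4), cloudy (2), lake (1) → 7 ✓
Line 3: castle (2), through (1), one (1), fruit (1) → 5 ✓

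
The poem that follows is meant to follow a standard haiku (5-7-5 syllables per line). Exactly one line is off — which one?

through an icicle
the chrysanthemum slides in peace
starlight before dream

The second line

Line 1: through (1), an (1), icicle (3) → 5 ✓
Line 2: the (1), chrysanthemum (4), slides (1), in (1), peace (1) → 8 (expected 7)
Line 3: starlight (2), before (2), dream (1) → 5 ✓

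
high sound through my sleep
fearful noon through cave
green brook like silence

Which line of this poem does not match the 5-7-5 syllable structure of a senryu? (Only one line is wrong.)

Line 2

Line 1: high(1) + sound(1) + through(1) + my(1) + sleep(1) = 5 ✓
Line 2: fearful(2) + noon(1) + through(1) + cave(1) = 5 (expected 7)
Line 3: green(1) + brook(1) + like(1) + silence(2) = 5 ✓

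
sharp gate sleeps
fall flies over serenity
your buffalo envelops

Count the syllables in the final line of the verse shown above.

7

The final line: "your buffalo envelops": 1+3+3 = 7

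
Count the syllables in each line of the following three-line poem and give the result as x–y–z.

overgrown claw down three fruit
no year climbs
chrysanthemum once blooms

7–3–6

Line 1: overgrown (3), claw (1), down (1), three (1), fruit (1) → 7
Line 2: no (1), year (1), climbs (1) → 3
Line 3: chrysanthemum (4), once (1), blooms (1) → 6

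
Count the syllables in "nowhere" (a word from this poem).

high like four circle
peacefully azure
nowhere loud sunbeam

2

"nowhere" has 2 syllables.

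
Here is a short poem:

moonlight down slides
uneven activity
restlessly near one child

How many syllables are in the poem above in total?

Line 1: moonlight (2), down (1), slides (1) → 4
Line 2: uneven (3), activity (4) → 7
Line 3: restlessly (3), near (1), one (1), child (1) → 6
Total: 4 + 7 + 6 = 17

17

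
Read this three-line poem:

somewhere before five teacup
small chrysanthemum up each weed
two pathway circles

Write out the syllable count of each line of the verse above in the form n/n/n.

Line 1: somewhere(2) + before(2) + five(1) + teacup(2) = 7
Line 2: small(1) + chrysanthemum(4) + up(1) + each(1) + weed(1) = 8
Line 3: two(1) + pathway(2) + circles(2) = 5

7/8/5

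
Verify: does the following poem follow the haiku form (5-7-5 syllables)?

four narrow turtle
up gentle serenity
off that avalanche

Yes

Line 1: "four narrow turtle": 1+2+2 = 5 ✓
Line 2: "up gentle serenity": 1+2+4 = 7 ✓
Line 3: "off that avalanche": 1+1+3 = 5 ✓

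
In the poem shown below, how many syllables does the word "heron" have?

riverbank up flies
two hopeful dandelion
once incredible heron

"heron" has 2 syllables.

2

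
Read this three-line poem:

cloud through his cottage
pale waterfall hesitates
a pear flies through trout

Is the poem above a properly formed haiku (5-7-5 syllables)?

Yes

Line 1: "cloud through his cottage": 1+1+1+2 = 5 ✓
Line 2: "pale waterfall hesitates": 1+3+3 = 7 ✓
Line 3: "a pear flies through trout": 1+1+1+1+1 = 5 ✓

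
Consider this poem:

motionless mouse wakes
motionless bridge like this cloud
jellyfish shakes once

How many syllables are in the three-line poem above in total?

17

Line 1: motionless (3), mouse (1), wakes (1) → 5
Line 2: motionless (3), bridge (1), like (1), this (1), cloud (1) → 7
Line 3: jellyfish (3), shakes (1), once (1) → 5
Total: 5 + 7 + 5 = 17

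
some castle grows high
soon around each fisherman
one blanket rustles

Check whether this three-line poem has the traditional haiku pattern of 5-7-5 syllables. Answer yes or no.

Line 1: "some castle grows high": 1+2+1+1 = 5 ✓
Line 2: "soon around each fisherman": 1+2+1+3 = 7 ✓
Line 3: "one blanket rustles": 1+2+2 = 5 ✓

Yes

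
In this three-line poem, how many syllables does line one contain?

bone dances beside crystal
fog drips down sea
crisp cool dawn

Line one: bone(1) + dances(2) + beside(2) + crystal(2) = 7

7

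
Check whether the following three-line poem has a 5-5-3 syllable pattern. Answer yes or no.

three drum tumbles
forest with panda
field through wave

Line 1: three(1) + drum(1) + tumbles(2) = 4 (expected 5)
Line 2: forest(2) + with(1) + panda(2) = 5 ✓
Line 3: field(1) + through(1) + wave(1) = 3 ✓

No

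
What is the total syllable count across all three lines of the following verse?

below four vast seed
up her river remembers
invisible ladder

Line 1: below (2), four (1), vast (1), seed (1) → 5
Line 2: up (1), her (1), river (2), remembers (3) → 7
Line 3: invisible (4), ladder (2) → 6
Total: 5 + 7 + 6 = 18

18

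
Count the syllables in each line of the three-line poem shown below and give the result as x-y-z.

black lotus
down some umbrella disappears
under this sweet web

Line 1: black(1) + lotus(2) = 3
Line 2: down(1) + some(1) + umbrella(3) + disappears(3) = 8
Line 3: under(2) + this(1) + sweet(1) + web(1) = 5

3-8-5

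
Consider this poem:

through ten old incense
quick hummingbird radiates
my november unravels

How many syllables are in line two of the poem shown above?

7

Line two: quick (1), hummingbird (3), radiates (3) → 7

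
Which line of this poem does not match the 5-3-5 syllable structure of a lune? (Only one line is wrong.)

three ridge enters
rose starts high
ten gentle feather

The first line

Line 1: three(1) + ridge(1) + enters(2) = 4 (expected 5)
Line 2: rose(1) + starts(1) + high(1) = 3 ✓
Line 3: ten(1) + gentle(2) + feather(2) = 5 ✓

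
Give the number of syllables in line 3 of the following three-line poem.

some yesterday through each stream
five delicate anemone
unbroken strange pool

5

Line 3: unbroken (3), strange (1), pool (1) → 5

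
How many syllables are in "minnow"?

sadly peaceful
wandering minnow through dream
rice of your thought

2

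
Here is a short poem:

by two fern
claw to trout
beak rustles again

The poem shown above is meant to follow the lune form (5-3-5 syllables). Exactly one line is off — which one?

Line 1

Line 1: by(1) + two(1) + fern(1) = 3 (expected 5)
Line 2: claw(1) + to(1) + trout(1) = 3 ✓
Line 3: beak(1) + rustles(2) + again(2) = 5 ✓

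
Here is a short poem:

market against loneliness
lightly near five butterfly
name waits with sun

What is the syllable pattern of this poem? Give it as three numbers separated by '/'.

7/7/4

Line 1: market (2), against (2), loneliness (3) → 7
Line 2: lightly (2), near (1), five (1), butterfly (3) → 7
Line 3: name (1), waits (1), with (1), sun (1) → 4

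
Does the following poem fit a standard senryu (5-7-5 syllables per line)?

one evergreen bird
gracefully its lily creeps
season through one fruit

Yes

Line 1: one(1) + evergreen(3) + bird(1) = 5 ✓
Line 2: gracefully(3) + its(1) + lily(2) + creeps(1) = 7 ✓
Line 3: season(2) + through(1) + one(1) + fruit(1) = 5 ✓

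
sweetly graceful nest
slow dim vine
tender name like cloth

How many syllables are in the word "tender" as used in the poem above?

2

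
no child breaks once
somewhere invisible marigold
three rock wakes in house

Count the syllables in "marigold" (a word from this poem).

3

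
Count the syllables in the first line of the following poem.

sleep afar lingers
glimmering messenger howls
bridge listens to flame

5

The first line: "sleep afar lingers": 1+2+2 = 5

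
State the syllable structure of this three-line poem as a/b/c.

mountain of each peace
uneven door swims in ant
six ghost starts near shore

Line 1: "mountain of each peace": 2+1+1+1 = 5
Line 2: "uneven door swims in ant": 3+1+1+1+1 = 7
Line 3: "six ghost starts near shore": 1+1+1+1+1 = 5

5/7/5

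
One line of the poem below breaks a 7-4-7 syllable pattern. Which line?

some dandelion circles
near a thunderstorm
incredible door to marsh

Line 1: some (1), dandelion (4), circles (2) → 7 ✓
Line 2: near (1), a (1), thunderstorm (3) → 5 (expected 4)
Line 3: incredible (4), door (1), to (1), marsh (1) → 7 ✓

Line 2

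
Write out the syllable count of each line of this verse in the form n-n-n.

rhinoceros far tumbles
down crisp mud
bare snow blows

7-3-3

Line 1: rhinoceros (4), far (1), tumbles (2) → 7
Line 2: down (1), crisp (1), mud (1) → 3
Line 3: bare (1), snow (1), blows (1) → 3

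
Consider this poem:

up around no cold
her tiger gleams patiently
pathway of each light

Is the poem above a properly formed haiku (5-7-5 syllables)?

Yes

Line 1: "up around no cold": 1+2+1+1 = 5 ✓
Line 2: "her tiger gleams patiently": 1+2+1+3 = 7 ✓
Line 3: "pathway of each light": 2+1+1+1 = 5 ✓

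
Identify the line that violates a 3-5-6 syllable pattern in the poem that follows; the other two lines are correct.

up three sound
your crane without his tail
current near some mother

Line 1: "up three sound": 1+1+1 = 3 ✓
Line 2: "your crane without his tail": 1+1+2+1+1 = 6 (expected 5)
Line 3: "current near some mother": 2+1+1+2 = 6 ✓

Line 2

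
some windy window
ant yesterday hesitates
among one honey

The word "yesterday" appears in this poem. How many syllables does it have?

3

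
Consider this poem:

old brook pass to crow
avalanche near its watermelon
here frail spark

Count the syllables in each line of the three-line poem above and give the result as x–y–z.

5–9–3

Line 1: old(1) + brook(1) + pass(1) + to(1) + crow(1) = 5
Line 2: avalanche(3) + near(1) + its(1) + watermelon(4) = 9
Line 3: here(1) + frail(1) + spark(1) = 3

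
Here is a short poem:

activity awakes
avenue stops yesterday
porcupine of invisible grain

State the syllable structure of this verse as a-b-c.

Line 1: activity(4) + awakes(2) = 6
Line 2: avenue(3) + stops(1) + yesterday(3) = 7
Line 3: porcupine(3) + of(1) + invisible(4) + grain(1) = 9

6-7-9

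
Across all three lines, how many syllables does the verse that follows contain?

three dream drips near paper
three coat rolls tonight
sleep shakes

Line 1: three(1) + dream(1) + drips(1) + near(1) + paper(2) = 6
Line 2: three(1) + coat(1) + rolls(1) + tonight(2) = 5
Line 3: sleep(1) + shakes(1) = 2
Total: 6 + 5 + 2 = 13

13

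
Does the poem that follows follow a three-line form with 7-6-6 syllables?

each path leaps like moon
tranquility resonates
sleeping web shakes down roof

No

Line 1: each (1), path (1), leaps (1), like (1), moon (1) → 5 (expected 7)
Line 2: tranquility (4), resonates (3) → 7 (expected 6)
Line 3: sleeping (2), web (1), shakes (1), down (1), roof (1) → 6 ✓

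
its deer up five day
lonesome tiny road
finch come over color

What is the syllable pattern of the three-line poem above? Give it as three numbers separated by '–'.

Line 1: its(1) + deer(1) + up(1) + five(1) + day(1) = 5
Line 2: lonesome(2) + tiny(2) + road(1) = 5
Line 3: finch(1) + come(1) + over(2) + color(2) = 6

5–5–6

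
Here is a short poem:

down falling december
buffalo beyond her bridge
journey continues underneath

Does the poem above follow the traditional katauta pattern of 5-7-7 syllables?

No

Line 1: "down falling december": 1+2+3 = 6 (expected 5)
Line 2: "buffalo beyond her bridge": 3+2+1+1 = 7 ✓
Line 3: "journey continues underneath": 2+3+3 = 8 (expected 7)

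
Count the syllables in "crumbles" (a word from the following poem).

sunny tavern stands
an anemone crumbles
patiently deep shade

2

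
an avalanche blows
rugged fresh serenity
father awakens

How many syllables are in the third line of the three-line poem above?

5

The third line: father(2) + awakens(3) = 5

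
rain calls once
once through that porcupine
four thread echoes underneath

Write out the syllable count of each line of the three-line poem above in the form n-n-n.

Line 1: rain(1) + calls(1) + once(1) = 3
Line 2: once(1) + through(1) + that(1) + porcupine(3) = 6
Line 3: four(1) + thread(1) + echoes(2) + underneath(3) = 7

3-6-7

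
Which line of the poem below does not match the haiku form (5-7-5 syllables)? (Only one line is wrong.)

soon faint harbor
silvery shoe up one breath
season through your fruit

Line 1: soon(1) + faint(1) + harbor(2) = 4 (expected 5)
Line 2: silvery(3) + shoe(1) + up(1) + one(1) + breath(1) = 7 ✓
Line 3: season(2) + through(1) + your(1) + fruit(1) = 5 ✓

Line 1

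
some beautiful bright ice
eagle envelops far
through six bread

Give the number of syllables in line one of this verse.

6

Line one: some (1), beautiful (3), bright (1), ice (1) → 6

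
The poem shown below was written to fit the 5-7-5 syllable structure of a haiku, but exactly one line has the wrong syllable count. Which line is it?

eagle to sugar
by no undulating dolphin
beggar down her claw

The second line

Line 1: eagle(2) + to(1) + sugar(2) = 5 ✓
Line 2: by(1) + no(1) + undulating(4) + dolphin(2) = 8 (expected 7)
Line 3: beggar(2) + down(1) + her(1) + claw(1) = 5 ✓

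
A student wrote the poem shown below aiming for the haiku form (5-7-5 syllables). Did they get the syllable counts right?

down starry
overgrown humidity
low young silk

No

Line 1: "down starry": 1+2 = 3 (expected 5)
Line 2: "overgrown humidity": 3+4 = 7 ✓
Line 3: "low young silk": 1+1+1 = 3 (expected 5)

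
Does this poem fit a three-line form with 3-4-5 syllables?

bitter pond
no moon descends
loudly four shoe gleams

Line 1: bitter(2) + pond(1) = 3 ✓
Line 2: no(1) + moon(1) + descends(2) = 4 ✓
Line 3: loudly(2) + four(1) + shoe(1) + gleams(1) = 5 ✓

Yes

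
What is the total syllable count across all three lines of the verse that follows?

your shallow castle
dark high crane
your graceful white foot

13

Line 1: your(1) + shallow(2) + castle(2) = 5
Line 2: dark(1) + high(1) + crane(1) = 3
Line 3: your(1) + graceful(2) + white(1) + foot(1) = 5
Total: 5 + 3 + 5 = 13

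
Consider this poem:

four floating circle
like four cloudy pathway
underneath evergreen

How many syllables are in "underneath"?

3

"underneath" has 3 syllables.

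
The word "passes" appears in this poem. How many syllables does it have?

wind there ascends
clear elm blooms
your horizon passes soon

"passes" has 2 syllables.

2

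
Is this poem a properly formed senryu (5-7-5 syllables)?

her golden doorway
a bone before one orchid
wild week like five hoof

Line 1: her (1), golden (2), doorway (2) → 5 ✓
Line 2: a (1), bone (1), before (2), one (1), orchid (2) → 7 ✓
Line 3: wild (1), week (1), like (1), five (1), hoof (1) → 5 ✓

Yes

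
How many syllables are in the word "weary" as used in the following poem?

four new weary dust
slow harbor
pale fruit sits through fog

2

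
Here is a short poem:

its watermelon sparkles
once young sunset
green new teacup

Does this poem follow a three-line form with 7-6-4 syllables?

Line 1: its (1), watermelon (4), sparkles (2) → 7 ✓
Line 2: once (1), young (1), sunset (2) → 4 (expected 6)
Line 3: green (1), new (1), teacup (2) → 4 ✓

No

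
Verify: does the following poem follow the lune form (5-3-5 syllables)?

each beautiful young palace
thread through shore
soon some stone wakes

No

Line 1: each(1) + beautiful(3) + young(1) + palace(2) = 7 (expected 5)
Line 2: thread(1) + through(1) + shore(1) = 3 ✓
Line 3: soon(1) + some(1) + stone(1) + wakes(1) = 4 (expected 5)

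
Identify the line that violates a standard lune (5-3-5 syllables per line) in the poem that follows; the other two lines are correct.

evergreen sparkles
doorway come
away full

Line 1: "evergreen sparkles": 3+2 = 5 ✓
Line 2: "doorway come": 2+1 = 3 ✓
Line 3: "away full": 2+1 = 3 (expected 5)

The third line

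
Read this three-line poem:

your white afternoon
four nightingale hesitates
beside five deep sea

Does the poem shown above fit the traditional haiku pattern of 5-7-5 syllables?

Line 1: "your white afternoon": 1+1+3 = 5 ✓
Line 2: "four nightingale hesitates": 1+3+3 = 7 ✓
Line 3: "beside five deep sea": 2+1+1+1 = 5 ✓

Yes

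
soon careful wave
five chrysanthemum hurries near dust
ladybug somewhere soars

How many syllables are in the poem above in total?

19

Line 1: "soon careful wave": 1+2+1 = 4
Line 2: "five chrysanthemum hurries near dust": 1+4+2+1+1 = 9
Line 3: "ladybug somewhere soars": 3+2+1 = 6
Total: 4 + 9 + 6 = 19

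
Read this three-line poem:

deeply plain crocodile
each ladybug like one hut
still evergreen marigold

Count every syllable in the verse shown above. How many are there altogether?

Line 1: deeply (2), plain (1), crocodile (3) → 6
Line 2: each (1), ladybug (3), like (1), one (1), hut (1) → 7
Line 3: still (1), evergreen (3), marigold (3) → 7
Total: 6 + 7 + 7 = 20

20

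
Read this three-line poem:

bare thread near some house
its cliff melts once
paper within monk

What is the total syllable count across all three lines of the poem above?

14

Line 1: "bare thread near some house": 1+1+1+1+1 = 5
Line 2: "its cliff melts once": 1+1+1+1 = 4
Line 3: "paper within monk": 2+2+1 = 5
Total: 5 + 4 + 5 = 14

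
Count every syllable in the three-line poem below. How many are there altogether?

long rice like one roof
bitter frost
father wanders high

Line 1: long(1) + rice(1) + like(1) + one(1) + roof(1) = 5
Line 2: bitter(2) + frost(1) = 3
Line 3: father(2) + wanders(2) + high(1) = 5
Total: 5 + 3 + 5 = 13

13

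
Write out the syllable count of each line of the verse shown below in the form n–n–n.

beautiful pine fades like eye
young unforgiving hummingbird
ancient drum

7–8–3

Line 1: "beautiful pine fades like eye": 3+1+1+1+1 = 7
Line 2: "young unforgiving hummingbird": 1+4+3 = 8
Line 3: "ancient drum": 2+1 = 3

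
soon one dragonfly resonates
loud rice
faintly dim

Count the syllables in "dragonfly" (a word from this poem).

3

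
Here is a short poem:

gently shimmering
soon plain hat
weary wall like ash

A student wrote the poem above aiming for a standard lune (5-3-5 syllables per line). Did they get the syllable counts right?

Yes

Line 1: gently (2), shimmering (3) → 5 ✓
Line 2: soon (1), plain (1), hat (1) → 3 ✓
Line 3: weary (2), wall (1), like (1), ash (1) → 5 ✓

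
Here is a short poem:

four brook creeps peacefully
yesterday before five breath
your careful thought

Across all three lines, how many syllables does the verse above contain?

Line 1: "four brook creeps peacefully": 1+1+1+3 = 6
Line 2: "yesterday before five breath": 3+2+1+1 = 7
Line 3: "your careful thought": 1+2+1 = 4
Total: 6 + 7 + 4 = 17

17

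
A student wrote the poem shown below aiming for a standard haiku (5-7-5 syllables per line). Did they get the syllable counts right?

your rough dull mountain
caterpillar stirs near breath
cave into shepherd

Yes

Line 1: your(1) + rough(1) + dull(1) + mountain(2) = 5 ✓
Line 2: caterpillar(4) + stirs(1) + near(1) + breath(1) = 7 ✓
Line 3: cave(1) + into(2) + shepherd(2) = 5 ✓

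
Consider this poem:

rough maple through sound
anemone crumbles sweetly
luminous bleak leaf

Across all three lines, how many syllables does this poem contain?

18

Line 1: rough (1), maple (2), through (1), sound (1) → 5
Line 2: anemone (4), crumbles (2), sweetly (2) → 8
Line 3: luminous (3), bleak (1), leaf (1) → 5
Total: 5 + 8 + 5 = 18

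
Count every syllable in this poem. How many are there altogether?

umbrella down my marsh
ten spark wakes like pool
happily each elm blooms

17

Line 1: "umbrella down my marsh": 3+1+1+1 = 6
Line 2: "ten spark wakes like pool": 1+1+1+1+1 = 5
Line 3: "happily each elm blooms": 3+1+1+1 = 6
Total: 6 + 5 + 6 = 17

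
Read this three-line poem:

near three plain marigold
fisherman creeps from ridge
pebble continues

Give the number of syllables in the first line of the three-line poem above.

The first line: near(1) + three(1) + plain(1) + marigold(3) = 6

6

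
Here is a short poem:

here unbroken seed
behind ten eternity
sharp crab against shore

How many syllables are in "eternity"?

4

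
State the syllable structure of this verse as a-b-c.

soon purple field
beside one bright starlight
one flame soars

Line 1: soon(1) + purple(2) + field(1) = 4
Line 2: beside(2) + one(1) + bright(1) + starlight(2) = 6
Line 3: one(1) + flame(1) + soars(1) = 3

4-6-3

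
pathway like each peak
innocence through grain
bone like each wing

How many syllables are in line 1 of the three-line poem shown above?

5

Line 1: pathway(2) + like(1) + each(1) + peak(1) = 5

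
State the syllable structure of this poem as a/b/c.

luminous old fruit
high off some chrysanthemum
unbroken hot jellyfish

5/7/7

Line 1: "luminous old fruit": 3+1+1 = 5
Line 2: "high off some chrysanthemum": 1+1+1+4 = 7
Line 3: "unbroken hot jellyfish": 3+1+3 = 7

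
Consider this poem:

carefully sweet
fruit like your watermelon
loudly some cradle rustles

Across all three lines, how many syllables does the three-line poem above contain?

Line 1: carefully (3), sweet (1) → 4
Line 2: fruit (1), like (1), your (1), watermelon (4) → 7
Line 3: loudly (2), some (1), cradle (2), rustles (2) → 7
Total: 4 + 7 + 7 = 18

18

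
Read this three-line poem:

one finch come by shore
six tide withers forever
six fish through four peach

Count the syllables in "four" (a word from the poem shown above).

1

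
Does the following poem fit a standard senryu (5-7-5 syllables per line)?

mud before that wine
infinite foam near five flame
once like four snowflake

Yes

Line 1: "mud before that wine": 1+2+1+1 = 5 ✓
Line 2: "infinite foam near five flame": 3+1+1+1+1 = 7 ✓
Line 3: "once like four snowflake": 1+1+1+2 = 5 ✓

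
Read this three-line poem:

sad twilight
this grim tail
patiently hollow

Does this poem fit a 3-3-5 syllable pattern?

Line 1: "sad twilight": 1+2 = 3 ✓
Line 2: "this grim tail": 1+1+1 = 3 ✓
Line 3: "patiently hollow": 3+2 = 5 ✓

Yes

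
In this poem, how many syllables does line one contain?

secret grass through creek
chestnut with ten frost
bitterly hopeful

Line one: "secret grass through creek": 2+1+1+1 = 5

5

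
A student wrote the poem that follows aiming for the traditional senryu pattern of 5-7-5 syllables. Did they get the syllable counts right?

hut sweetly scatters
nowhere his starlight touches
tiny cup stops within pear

No

Line 1: hut (1), sweetly (2), scatters (2) → 5 ✓
Line 2: nowhere (2), his (1), starlight (2), touches (2) → 7 ✓
Line 3: tiny (2), cup (1), stops (1), within (2), pear (1) → 7 (expected 5)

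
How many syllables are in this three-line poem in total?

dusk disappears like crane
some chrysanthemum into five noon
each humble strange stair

Line 1: dusk(1) + disappears(3) + like(1) + crane(1) = 6
Line 2: some(1) + chrysanthemum(4) + into(2) + five(1) + noon(1) = 9
Line 3: each(1) + humble(2) + strange(1) + stair(1) = 5
Total: 6 + 9 + 5 = 20

20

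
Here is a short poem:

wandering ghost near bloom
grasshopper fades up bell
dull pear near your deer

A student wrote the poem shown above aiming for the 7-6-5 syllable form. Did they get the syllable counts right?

No

Line 1: "wandering ghost near bloom": 3+1+1+1 = 6 (expected 7)
Line 2: "grasshopper fades up bell": 3+1+1+1 = 6 ✓
Line 3: "dull pear near your deer": 1+1+1+1+1 = 5 ✓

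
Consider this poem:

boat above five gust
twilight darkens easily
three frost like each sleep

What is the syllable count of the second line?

The second line: twilight(2) + darkens(2) + easily(3) = 7

7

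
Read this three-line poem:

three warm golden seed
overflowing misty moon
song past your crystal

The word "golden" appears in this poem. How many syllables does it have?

2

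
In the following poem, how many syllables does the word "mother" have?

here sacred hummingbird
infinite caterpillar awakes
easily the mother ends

"mother" has 2 syllables.

2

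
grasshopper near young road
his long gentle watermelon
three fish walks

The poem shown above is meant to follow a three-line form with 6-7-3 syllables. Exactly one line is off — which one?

Line 2

Line 1: grasshopper(3) + near(1) + young(1) + road(1) = 6 ✓
Line 2: his(1) + long(1) + gentle(2) + watermelon(4) = 8 (expected 7)
Line 3: three(1) + fish(1) + walks(1) = 3 ✓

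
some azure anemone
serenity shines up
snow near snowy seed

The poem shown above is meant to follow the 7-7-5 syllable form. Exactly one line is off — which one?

Line 1: "some azure anemone": 1+2+4 = 7 ✓
Line 2: "serenity shines up": 4+1+1 = 6 (expected 7)
Line 3: "snow near snowy seed": 1+1+2+1 = 5 ✓

Line 2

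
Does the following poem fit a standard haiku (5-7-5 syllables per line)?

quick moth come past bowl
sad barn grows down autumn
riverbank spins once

Line 1: quick (1), moth (1), come (1), past (1), bowl (1) → 5 ✓
Line 2: sad (1), barn (1), grows (1), down (1), autumn (2) → 6 (expected 7)
Line 3: riverbank (3), spins (1), once (1) → 5 ✓

No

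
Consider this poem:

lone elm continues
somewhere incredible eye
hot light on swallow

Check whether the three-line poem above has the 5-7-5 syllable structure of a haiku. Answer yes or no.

Line 1: "lone elm continues": 1+1+3 = 5 ✓
Line 2: "somewhere incredible eye": 2+4+1 = 7 ✓
Line 3: "hot light on swallow": 1+1+1+2 = 5 ✓

Yes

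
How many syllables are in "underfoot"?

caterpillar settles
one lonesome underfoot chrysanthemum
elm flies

3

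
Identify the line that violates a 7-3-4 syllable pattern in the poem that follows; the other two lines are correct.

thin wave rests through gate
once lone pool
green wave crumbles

Line 1: thin(1) + wave(1) + rests(1) + through(1) + gate(1) = 5 (expected 7)
Line 2: once(1) + lone(1) + pool(1) = 3 ✓
Line 3: green(1) + wave(1) + crumbles(2) = 4 ✓

The first line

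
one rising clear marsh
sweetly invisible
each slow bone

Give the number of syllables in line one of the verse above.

Line one: one (1), rising (2), clear (1), marsh (1) → 5

5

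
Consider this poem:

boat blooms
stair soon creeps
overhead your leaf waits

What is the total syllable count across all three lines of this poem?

11

Line 1: "boat blooms": 1+1 = 2
Line 2: "stair soon creeps": 1+1+1 = 3
Line 3: "overhead your leaf waits": 3+1+1+1 = 6
Total: 2 + 3 + 6 = 11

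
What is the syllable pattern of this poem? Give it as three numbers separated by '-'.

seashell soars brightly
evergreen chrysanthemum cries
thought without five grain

5-8-5

Line 1: "seashell soars brightly": 2+1+2 = 5
Line 2: "evergreen chrysanthemum cries": 3+4+1 = 8
Line 3: "thought without five grain": 1+2+1+1 = 5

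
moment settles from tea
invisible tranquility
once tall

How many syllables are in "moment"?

2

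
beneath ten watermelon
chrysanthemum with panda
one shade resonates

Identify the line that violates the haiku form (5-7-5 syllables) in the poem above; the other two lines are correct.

The first line

Line 1: "beneath ten watermelon": 2+1+4 = 7 (expected 5)
Line 2: "chrysanthemum with panda": 4+1+2 = 7 ✓
Line 3: "one shade resonates": 1+1+3 = 5 ✓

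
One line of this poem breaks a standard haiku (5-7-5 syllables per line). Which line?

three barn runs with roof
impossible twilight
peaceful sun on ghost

Line 1: "three barn runs with roof": 1+1+1+1+1 = 5 ✓
Line 2: "impossible twilight": 4+2 = 6 (expected 7)
Line 3: "peaceful sun on ghost": 2+1+1+1 = 5 ✓

Line 2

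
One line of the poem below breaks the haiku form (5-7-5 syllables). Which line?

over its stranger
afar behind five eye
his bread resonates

Line 1: "over its stranger": 2+1+2 = 5 ✓
Line 2: "afar behind five eye": 2+2+1+1 = 6 (expected 7)
Line 3: "his bread resonates": 1+1+3 = 5 ✓

Line 2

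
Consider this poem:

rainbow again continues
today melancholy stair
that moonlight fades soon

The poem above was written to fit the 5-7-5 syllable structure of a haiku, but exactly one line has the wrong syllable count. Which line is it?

Line 1

Line 1: rainbow (2), again (2), continues (3) → 7 (expected 5)
Line 2: today (2), melancholy (4), stair (1) → 7 ✓
Line 3: that (1), moonlight (2), fades (1), soon (1) → 5 ✓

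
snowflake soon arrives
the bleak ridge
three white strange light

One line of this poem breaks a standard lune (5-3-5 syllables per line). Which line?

The third line

Line 1: snowflake (2), soon (1), arrives (2) → 5 ✓
Line 2: the (1), bleak (1), ridge (1) → 3 ✓
Line 3: three (1), white (1), strange (1), light (1) → 4 (expected 5)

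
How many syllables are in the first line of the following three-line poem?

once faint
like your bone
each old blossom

The first line: once(1) + faint(1) = 2

2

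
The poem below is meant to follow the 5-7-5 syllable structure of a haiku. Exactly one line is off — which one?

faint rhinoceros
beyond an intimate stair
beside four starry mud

The third line

Line 1: "faint rhinoceros": 1+4 = 5 ✓
Line 2: "beyond an intimate stair": 2+1+3+1 = 7 ✓
Line 3: "beside four starry mud": 2+1+2+1 = 6 (expected 5)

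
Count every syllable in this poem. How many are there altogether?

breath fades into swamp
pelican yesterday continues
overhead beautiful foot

21

Line 1: "breath fades into swamp": 1+1+2+1 = 5
Line 2: "pelican yesterday continues": 3+3+3 = 9
Line 3: "overhead beautiful foot": 3+3+1 = 7
Total: 5 + 9 + 7 = 21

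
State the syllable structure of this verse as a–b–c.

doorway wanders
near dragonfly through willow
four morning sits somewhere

4–7–6

Line 1: doorway (2), wanders (2) → 4
Line 2: near (1), dragonfly (3), through (1), willow (2) → 7
Line 3: four (1), morning (2), sits (1), somewhere (2) → 6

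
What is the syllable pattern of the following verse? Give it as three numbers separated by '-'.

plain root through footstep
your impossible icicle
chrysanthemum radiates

Line 1: "plain root through footstep": 1+1+1+2 = 5
Line 2: "your impossible icicle": 1+4+3 = 8
Line 3: "chrysanthemum radiates": 4+3 = 7

5-8-7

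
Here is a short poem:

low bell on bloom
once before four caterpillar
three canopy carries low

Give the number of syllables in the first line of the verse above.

The first line: low (1), bell (1), on (1), bloom (1) → 4

4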